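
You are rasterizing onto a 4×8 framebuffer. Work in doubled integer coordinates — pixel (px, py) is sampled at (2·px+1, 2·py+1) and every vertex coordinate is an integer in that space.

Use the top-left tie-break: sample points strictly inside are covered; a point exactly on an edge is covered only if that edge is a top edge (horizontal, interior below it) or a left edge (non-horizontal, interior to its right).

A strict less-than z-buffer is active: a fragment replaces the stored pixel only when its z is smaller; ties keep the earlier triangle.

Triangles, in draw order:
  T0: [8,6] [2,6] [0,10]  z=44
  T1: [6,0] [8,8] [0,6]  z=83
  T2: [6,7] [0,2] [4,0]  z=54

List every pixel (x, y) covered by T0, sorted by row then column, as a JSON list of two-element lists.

T0:
  2·area = 24  (B↔C swapped to make it positive)
  edge (8, 6)→(0, 10): d=(-8,4) right/bottom  bias=-1
  edge (0, 10)→(2, 6): d=(2,-4) top-left  bias=+0
  edge (2, 6)→(8, 6): d=(6,0) top-left  bias=+0
    (1,3)@(3, 7): e=[12,6,6] → #
    (2,3)@(5, 7): e=[4,14,6] → #
    (3,3)@(7, 7): e=[-4,22,6] → ·
    (0,4)@(1, 9): e=[4,2,18] → #
    (1,4)@(3, 9): e=[-4,10,18] → ·
    (2,4)@(5, 9): e=[-12,18,18] → ·
    (0,5)@(1, 11): e=[-12,6,30] → ·
  covered (3 px):
    · · · ·
    · · · ·
    · · · ·
    · # # ·
    # · · ·
    · · · ·
    · · · ·
    · · · ·
T1:
  2·area = 60
  edge (6, 0)→(8, 8): d=(2,8) right/bottom  bias=-1
  edge (8, 8)→(0, 6): d=(-8,-2) top-left  bias=+0
  edge (0, 6)→(6, 0): d=(6,-6) top-left  bias=+0
    (2,0)@(5, 1): e=[10,50,0] → #  [on edge]
    (3,0)@(7, 1): e=[-6,54,12] → ·
    (1,1)@(3, 3): e=[30,30,0] → #  [on edge]
    (3,1)@(7, 3): e=[-2,38,24] → ·
    (0,2)@(1, 5): e=[50,10,0] → #  [on edge]
    (3,2)@(7, 5): e=[2,22,36] → #
    (0,3)@(1, 7): e=[54,-6,12] → ·
    (1,3)@(3, 7): e=[38,-2,24] → ·
    (2,3)@(5, 7): e=[22,2,36] → #
    (2,4)@(5, 9): e=[26,-14,48] → ·
    (3,4)@(7, 9): e=[10,-10,60] → ·
  covered (9 px):
    · · # ·
    · # # ·
    # # # #
    · · # #
    · · · ·
    · · · ·
    · · · ·
    · · · ·
T2:
  2·area = 32
  edge (6, 7)→(0, 2): d=(-6,-5) top-left  bias=+0
  edge (0, 2)→(4, 0): d=(4,-2) top-left  bias=+0
  edge (4, 0)→(6, 7): d=(2,7) right/bottom  bias=-1
    (1,0)@(3, 1): e=[21,2,9] → #
    (2,0)@(5, 1): e=[31,6,-5] → ·
    (1,1)@(3, 3): e=[9,10,13] → #
    (2,1)@(5, 3): e=[19,14,-1] → ·
    (1,2)@(3, 5): e=[-3,18,17] → ·
    (2,2)@(5, 5): e=[7,22,3] → #
    (3,2)@(7, 5): e=[17,26,-11] → ·
    (2,3)@(5, 7): e=[-5,30,7] → ·
  covered (3 px):
    · # · ·
    · # · ·
    · · # ·
    · · · ·
    · · · ·
    · · · ·
    · · · ·
    · · · ·

Final: [[1,3],[2,3],[0,4]]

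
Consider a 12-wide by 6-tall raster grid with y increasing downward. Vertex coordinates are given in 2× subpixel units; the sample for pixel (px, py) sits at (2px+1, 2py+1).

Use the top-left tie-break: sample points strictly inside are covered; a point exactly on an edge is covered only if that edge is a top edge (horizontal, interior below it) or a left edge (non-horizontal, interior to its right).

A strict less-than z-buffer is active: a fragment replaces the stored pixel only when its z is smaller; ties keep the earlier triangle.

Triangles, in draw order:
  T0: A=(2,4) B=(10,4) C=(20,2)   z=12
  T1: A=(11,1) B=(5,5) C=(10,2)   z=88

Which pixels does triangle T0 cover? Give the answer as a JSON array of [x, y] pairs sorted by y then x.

T0:
  2·area = 16  (B↔C swapped to make it positive)
  edge (2, 4)→(20, 2): d=(18,-2) top-left  bias=+0
  edge (20, 2)→(10, 4): d=(-10,2) right/bottom  bias=-1
  edge (10, 4)→(2, 4): d=(-8,0) right/bottom  bias=-1
    (5,1)@(11, 3): e=[0,8,8] → █  [on edge]
    (6,1)@(13, 3): e=[4,4,8] → █
    (7,1)@(15, 3): e=[8,0,8] → ·  [on edge]
    (2,2)@(5, 5): e=[24,0,-8] → ·  [on edge]
    (5,2)@(11, 5): e=[36,-12,-8] → ·
    (6,2)@(13, 5): e=[40,-16,-8] → ·
  covered (2 px):
    · · · · · · · · · · · ·
    · · · · · █ █ · · · · ·
    · · · · · · · · · · · ·
    · · · · · · · · · · · ·
    · · · · · · · · · · · ·
    · · · · · · · · · · · ·
T1:
  2·area = 2  (B↔C swapped to make it positive)
  edge (11, 1)→(10, 2): d=(-1,1) right/bottom  bias=-1
  edge (10, 2)→(5, 5): d=(-5,3) right/bottom  bias=-1
  edge (5, 5)→(11, 1): d=(6,-4) top-left  bias=+0
    (5,0)@(11, 1): e=[0,2,0] → ·  [on edge]
    (4,1)@(9, 3): e=[0,-2,4] → ·  [on edge]
    (2,2)@(5, 5): e=[2,0,0] → ·  [on edge]
    (3,2)@(7, 5): e=[0,-6,8] → ·  [on edge]
    (2,3)@(5, 7): e=[0,-10,12] → ·  [on edge]
    (1,4)@(3, 9): e=[0,-14,16] → ·  [on edge]
    (0,5)@(1, 11): e=[0,-18,20] → ·  [on edge]
  covered (0 px):
    · · · · · · · · · · · ·
    · · · · · · · · · · · ·
    · · · · · · · · · · · ·
    · · · · · · · · · · · ·
    · · · · · · · · · · · ·
    · · · · · · · · · · · ·

Final: [[5,1],[6,1]]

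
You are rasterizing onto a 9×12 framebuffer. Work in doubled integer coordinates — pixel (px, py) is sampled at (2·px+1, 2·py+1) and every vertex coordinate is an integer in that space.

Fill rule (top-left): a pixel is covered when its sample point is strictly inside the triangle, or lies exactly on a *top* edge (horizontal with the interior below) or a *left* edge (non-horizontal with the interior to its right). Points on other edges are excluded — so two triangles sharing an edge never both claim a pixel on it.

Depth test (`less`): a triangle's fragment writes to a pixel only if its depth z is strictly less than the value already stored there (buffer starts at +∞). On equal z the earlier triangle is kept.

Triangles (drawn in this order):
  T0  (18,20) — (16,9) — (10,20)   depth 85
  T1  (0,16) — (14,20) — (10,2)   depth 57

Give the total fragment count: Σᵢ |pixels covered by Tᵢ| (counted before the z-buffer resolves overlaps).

T0:
  2·area = 88  (B↔C swapped to make it positive)
  edge (18, 20)→(10, 20): d=(-8,0) right/bottom  bias=-1
  edge (10, 20)→(16, 9): d=(6,-11) top-left  bias=+0
  edge (16, 9)→(18, 20): d=(2,11) right/bottom  bias=-1
    (7,5)@(15, 11): e=[72,1,15] → █
    (8,5)@(17, 11): e=[72,23,-7] → ·
    (7,6)@(15, 13): e=[56,13,19] → █
    (8,6)@(17, 13): e=[56,35,-3] → ·
    (6,7)@(13, 15): e=[40,3,45] → █
    (8,7)@(17, 15): e=[40,47,1] → █
    (6,8)@(13, 17): e=[24,15,49] → █
    (5,9)@(11, 19): e=[8,5,75] → █
    (5,10)@(11, 21): e=[-8,17,79] → ·
    (6,10)@(13, 21): e=[-8,39,57] → ·
    (7,10)@(15, 21): e=[-8,61,35] → ·
    (8,10)@(17, 21): e=[-8,83,13] → ·
  covered (12 px):
    · · · · · · · · ·
    · · · · · · · · ·
    · · · · · · · · ·
    · · · · · · · · ·
    · · · · · · · · ·
    · · · · · · · █ ·
    · · · · · · · █ ·
    · · · · · · █ █ █
    · · · · · · █ █ █
    · · · · · █ █ █ █
    · · · · · · · · ·
    · · · · · · · · ·
T1:
  2·area = 236  (B↔C swapped to make it positive)
  edge (0, 16)→(10, 2): d=(10,-14) top-left  bias=+0
  edge (10, 2)→(14, 20): d=(4,18) right/bottom  bias=-1
  edge (14, 20)→(0, 16): d=(-14,-4) top-left  bias=+0
    (4,2)@(9, 5): e=[16,30,190] → █
    (5,2)@(11, 5): e=[44,-6,198] → ·
    (3,3)@(7, 7): e=[8,74,154] → █
    (5,3)@(11, 7): e=[64,2,170] → █
    (6,3)@(13, 7): e=[92,-34,178] → ·
    (2,4)@(5, 9): e=[0,118,118] → █  [on edge]
    (6,4)@(13, 9): e=[112,-26,150] → ·
    (2,5)@(5, 11): e=[20,126,90] → █
    (6,5)@(13, 11): e=[132,-18,122] → ·
    (1,6)@(3, 13): e=[12,170,54] → █
    (6,6)@(13, 13): e=[152,-10,94] → ·
    (0,7)@(1, 15): e=[4,214,18] → █
  covered (30 px):
    · · · · · · · · ·
    · · · · · · · · ·
    · · · · █ · · · ·
    · · · █ █ █ · · ·
    · · █ █ █ █ · · ·
    · · █ █ █ █ · · ·
    · █ █ █ █ █ · · ·
    █ █ █ █ █ █ · · ·
    · · █ █ █ █ █ · ·
    · · · · · █ █ · ·
    · · · · · · · · ·
    · · · · · · · · ·

Result: 42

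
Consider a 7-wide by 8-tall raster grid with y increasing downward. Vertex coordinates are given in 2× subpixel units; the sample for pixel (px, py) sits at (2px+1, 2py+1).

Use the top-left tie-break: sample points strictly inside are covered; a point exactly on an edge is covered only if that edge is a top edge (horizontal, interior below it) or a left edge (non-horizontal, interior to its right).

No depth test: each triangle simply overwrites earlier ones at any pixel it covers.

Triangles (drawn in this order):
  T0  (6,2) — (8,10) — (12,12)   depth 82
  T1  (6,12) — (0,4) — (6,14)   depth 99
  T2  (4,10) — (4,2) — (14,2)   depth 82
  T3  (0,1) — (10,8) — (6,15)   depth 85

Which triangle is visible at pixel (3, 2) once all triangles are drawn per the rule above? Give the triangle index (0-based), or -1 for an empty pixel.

T0:
  2·area = 28  (B↔C swapped to make it positive)
  edge (6, 2)→(12, 12): d=(6,10) right/bottom  bias=-1
  edge (12, 12)→(8, 10): d=(-4,-2) top-left  bias=+0
  edge (8, 10)→(6, 2): d=(-2,-8) top-left  bias=+0
    (3,2)@(7, 5): e=[8,18,2] → X
    (4,2)@(9, 5): e=[-12,22,18] → .
    (3,3)@(7, 7): e=[20,10,-2] → .
    (4,3)@(9, 7): e=[0,14,14] → .  [on edge]
    (4,4)@(9, 9): e=[12,6,10] → X
    (5,4)@(11, 9): e=[-8,10,26] → .
    (4,5)@(9, 11): e=[24,-2,6] → .
    (5,5)@(11, 11): e=[4,2,22] → X
    (6,5)@(13, 11): e=[-16,6,38] → .
    (5,6)@(11, 13): e=[16,-6,18] → .
  covered (3 px):
    . . . . . . .
    . . . . . . .
    . . . X . . .
    . . . . . . .
    . . . . X . .
    . . . . . X .
    . . . . . . .
    . . . . . . .
T1:
  2·area = 12  (B↔C swapped to make it positive)
  edge (6, 12)→(6, 14): d=(0,2) right/bottom  bias=-1
  edge (6, 14)→(0, 4): d=(-6,-10) top-left  bias=+0
  edge (0, 4)→(6, 12): d=(6,8) right/bottom  bias=-1
    (1,4)@(3, 9): e=[6,0,6] → X  [on edge]
    (2,4)@(5, 9): e=[2,20,-10] → .
    (1,5)@(3, 11): e=[6,-12,18] → .
    (2,5)@(5, 11): e=[2,8,2] → X
    (3,5)@(7, 11): e=[-2,28,-14] → .
    (2,6)@(5, 13): e=[2,-4,14] → .
  covered (2 px):
    . . . . . . .
    . . . . . . .
    . . . . . . .
    . . . . . . .
    . X . . . . .
    . . X . . . .
    . . . . . . .
    . . . . . . .
T2:
  2·area = 80
  edge (4, 10)→(4, 2): d=(0,-8) top-left  bias=+0
  edge (4, 2)→(14, 2): d=(10,0) top-left  bias=+0
  edge (14, 2)→(4, 10): d=(-10,8) right/bottom  bias=-1
    (2,1)@(5, 3): e=[8,10,62] → X
    (3,1)@(7, 3): e=[24,10,46] → X
    (4,1)@(9, 3): e=[40,10,30] → X
    (5,1)@(11, 3): e=[56,10,14] → X
    (6,1)@(13, 3): e=[72,10,-2] → .
    (2,2)@(5, 5): e=[8,30,42] → X
    (5,2)@(11, 5): e=[56,30,-6] → .
    (2,3)@(5, 7): e=[8,50,22] → X
    (4,3)@(9, 7): e=[40,50,-10] → .
    (2,4)@(5, 9): e=[8,70,2] → X
    (3,4)@(7, 9): e=[24,70,-14] → .
    (2,5)@(5, 11): e=[8,90,-18] → .
  covered (10 px):
    . . . . . . .
    . . X X X X .
    . . X X X . .
    . . X X . . .
    . . X . . . .
    . . . . . . .
    . . . . . . .
    . . . . . . .
T3:
  2·area = 98
  edge (0, 1)→(10, 8): d=(10,7) right/bottom  bias=-1
  edge (10, 8)→(6, 15): d=(-4,7) right/bottom  bias=-1
  edge (6, 15)→(0, 1): d=(-6,-14) top-left  bias=+0
    (0,1)@(1, 3): e=[13,83,2] → X
    (1,1)@(3, 3): e=[-1,69,30] → .
    (0,2)@(1, 5): e=[33,75,-10] → .
    (1,2)@(3, 5): e=[19,61,18] → X
    (2,2)@(5, 5): e=[5,47,46] → X
    (3,2)@(7, 5): e=[-9,33,74] → .
    (1,3)@(3, 7): e=[39,53,6] → X
    (3,3)@(7, 7): e=[11,25,62] → X
    (4,3)@(9, 7): e=[-3,11,90] → .
    (1,4)@(3, 9): e=[59,45,-6] → .
    (2,4)@(5, 9): e=[45,31,22] → X
    (4,4)@(9, 9): e=[17,3,78] → X
  covered (12 px):
    . . . . . . .
    X . . . . . .
    . X X . . . .
    . X X X . . .
    . . X X X . .
    . . X X . . .
    . . . X . . .
    . . . . . . .

Z-buffer (winner per pixel, '.' = empty):
  . . . . . . .
  3 . 2 2 2 2 .
  . 3 3 2 2 . .
  . 3 3 3 . . .
  . 1 3 3 3 . .
  . . 3 3 . 0 .
  . . . 3 . . .
  . . . . . . .

Result: 2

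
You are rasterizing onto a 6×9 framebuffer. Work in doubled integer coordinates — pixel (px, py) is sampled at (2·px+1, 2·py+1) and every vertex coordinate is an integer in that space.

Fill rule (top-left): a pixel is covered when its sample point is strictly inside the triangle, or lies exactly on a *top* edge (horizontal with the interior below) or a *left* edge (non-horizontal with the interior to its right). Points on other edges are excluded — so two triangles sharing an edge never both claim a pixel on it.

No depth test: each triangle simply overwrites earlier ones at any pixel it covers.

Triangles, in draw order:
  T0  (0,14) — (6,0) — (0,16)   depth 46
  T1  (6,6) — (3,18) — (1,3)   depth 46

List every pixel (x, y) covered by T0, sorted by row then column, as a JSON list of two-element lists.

T0:
  2·area = 12
  edge (0, 14)→(6, 0): d=(6,-14) top-left  bias=+0
  edge (6, 0)→(0, 16): d=(-6,16) right/bottom  bias=-1
  edge (0, 16)→(0, 14): d=(0,-2) top-left  bias=+0
    (1,3)@(3, 7): e=[0,6,6] → X  [on edge]
    (2,3)@(5, 7): e=[28,-26,10] → .
    (1,4)@(3, 9): e=[12,-6,6] → .
    (0,6)@(1, 13): e=[8,2,2] → X
    (1,6)@(3, 13): e=[36,-30,6] → .
    (0,7)@(1, 15): e=[20,-10,2] → .
  covered (2 px):
    . . . . . .
    . . . . . .
    . . . . . .
    . X . . . .
    . . . . . .
    . . . . . .
    X . . . . .
    . . . . . .
    . . . . . .
T1:
  2·area = 69
  edge (6, 6)→(3, 18): d=(-3,12) right/bottom  bias=-1
  edge (3, 18)→(1, 3): d=(-2,-15) top-left  bias=+0
  edge (1, 3)→(6, 6): d=(5,3) right/bottom  bias=-1
    (0,1)@(1, 3): e=[69,0,0] → .  [on edge]
    (1,2)@(3, 5): e=[39,26,4] → X
    (2,2)@(5, 5): e=[15,56,-2] → .
    (1,3)@(3, 7): e=[33,22,14] → X
    (2,3)@(5, 7): e=[9,52,8] → X
    (3,3)@(7, 7): e=[-15,82,2] → .
    (1,4)@(3, 9): e=[27,18,24] → X
    (3,4)@(7, 9): e=[-21,78,12] → .
    (5,4)@(11, 9): e=[-69,138,0] → .  [on edge]
    (1,5)@(3, 11): e=[21,14,34] → X
    (2,5)@(5, 11): e=[-3,44,28] → .
    (1,6)@(3, 13): e=[15,10,44] → X
  covered (9 px):
    . . . . . .
    . . . . . .
    . X . . . .
    . X X . . .
    . X X . . .
    . X . . . .
    . X . . . .
    . X . . . .
    . X . . . .

Final: [[1,3],[0,6]]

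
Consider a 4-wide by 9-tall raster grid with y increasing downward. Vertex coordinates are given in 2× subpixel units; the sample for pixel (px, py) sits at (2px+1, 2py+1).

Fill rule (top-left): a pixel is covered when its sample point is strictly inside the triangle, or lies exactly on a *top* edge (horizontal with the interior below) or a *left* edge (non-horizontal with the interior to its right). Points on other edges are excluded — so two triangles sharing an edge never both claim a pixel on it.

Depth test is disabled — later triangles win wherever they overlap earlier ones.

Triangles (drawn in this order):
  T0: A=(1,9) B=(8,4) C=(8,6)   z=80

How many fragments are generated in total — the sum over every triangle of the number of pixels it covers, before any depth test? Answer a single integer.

T0:
  2·area = 14
  edge (1, 9)→(8, 4): d=(7,-5) top-left  bias=+0
  edge (8, 4)→(8, 6): d=(0,2) right/bottom  bias=-1
  edge (8, 6)→(1, 9): d=(-7,3) right/bottom  bias=-1
    (3,2)@(7, 5): e=[2,2,10] → #
    (2,3)@(5, 7): e=[6,6,2] → #
    (3,3)@(7, 7): e=[16,2,-4] → ·
    (0,4)@(1, 9): e=[0,14,0] → ·  [on edge]
    (2,4)@(5, 9): e=[20,6,-12] → ·
  covered (2 px):
    · · · ·
    · · · ·
    · · · #
    · · # ·
    · · · ·
    · · · ·
    · · · ·
    · · · ·
    · · · ·

Final: 2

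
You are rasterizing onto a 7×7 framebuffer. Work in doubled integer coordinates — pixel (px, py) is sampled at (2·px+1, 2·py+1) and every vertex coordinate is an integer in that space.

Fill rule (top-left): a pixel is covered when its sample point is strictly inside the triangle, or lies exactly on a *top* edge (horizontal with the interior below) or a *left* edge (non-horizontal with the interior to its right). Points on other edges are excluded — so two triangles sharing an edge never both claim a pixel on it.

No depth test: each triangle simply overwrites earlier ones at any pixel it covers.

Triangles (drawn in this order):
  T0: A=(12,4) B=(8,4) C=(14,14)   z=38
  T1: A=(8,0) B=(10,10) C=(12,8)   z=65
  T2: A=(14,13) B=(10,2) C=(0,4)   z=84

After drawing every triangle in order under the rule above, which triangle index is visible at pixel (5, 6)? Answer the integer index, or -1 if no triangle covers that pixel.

T0:
  2·area = 40  (B↔C swapped to make it positive)
  edge (12, 4)→(14, 14): d=(2,10) right/bottom  bias=-1
  edge (14, 14)→(8, 4): d=(-6,-10) top-left  bias=+0
  edge (8, 4)→(12, 4): d=(4,0) top-left  bias=+0
    (4,2)@(9, 5): e=[32,4,4] → #
    (5,2)@(11, 5): e=[12,24,4] → #
    (6,2)@(13, 5): e=[-8,44,4] → ·
    (4,3)@(9, 7): e=[36,-8,12] → ·
    (5,3)@(11, 7): e=[16,12,12] → #
    (6,3)@(13, 7): e=[-4,32,12] → ·
    (5,4)@(11, 9): e=[20,0,20] → #  [on edge]
    (6,4)@(13, 9): e=[0,20,20] → ·  [on edge]
    (5,5)@(11, 11): e=[24,-12,28] → ·
    (6,5)@(13, 11): e=[4,8,28] → #
    (6,6)@(13, 13): e=[8,-4,36] → ·
  covered (5 px):
    · · · · · · ·
    · · · · · · ·
    · · · · # # ·
    · · · · · # ·
    · · · · · # ·
    · · · · · · #
    · · · · · · ·
T1:
  2·area = 24  (B↔C swapped to make it positive)
  edge (8, 0)→(12, 8): d=(4,8) right/bottom  bias=-1
  edge (12, 8)→(10, 10): d=(-2,2) right/bottom  bias=-1
  edge (10, 10)→(8, 0): d=(-2,-10) top-left  bias=+0
    (4,1)@(9, 3): e=[4,16,4] → #
    (5,1)@(11, 3): e=[-12,12,24] → ·
    (4,2)@(9, 5): e=[12,12,0] → #  [on edge]
    (5,2)@(11, 5): e=[-4,8,20] → ·
    (4,3)@(9, 7): e=[20,8,-4] → ·
    (5,3)@(11, 7): e=[4,4,16] → #
    (6,3)@(13, 7): e=[-12,0,36] → ·  [on edge]
    (5,4)@(11, 9): e=[12,0,12] → ·  [on edge]
    (4,5)@(9, 11): e=[36,0,-12] → ·  [on edge]
    (3,6)@(7, 13): e=[60,0,-36] → ·  [on edge]
  covered (3 px):
    · · · · · · ·
    · · · · # · ·
    · · · · # · ·
    · · · · · # ·
    · · · · · · ·
    · · · · · · ·
    · · · · · · ·
T2:
  2·area = 118  (B↔C swapped to make it positive)
  edge (14, 13)→(0, 4): d=(-14,-9) top-left  bias=+0
  edge (0, 4)→(10, 2): d=(10,-2) top-left  bias=+0
  edge (10, 2)→(14, 13): d=(4,11) right/bottom  bias=-1
    (2,1)@(5, 3): e=[59,0,59] → #  [on edge]
    (3,1)@(7, 3): e=[77,4,37] → #
    (4,1)@(9, 3): e=[95,8,15] → #
    (5,1)@(11, 3): e=[113,12,-7] → ·
    (1,2)@(3, 5): e=[13,16,89] → #
    (5,2)@(11, 5): e=[85,32,1] → #
    (6,2)@(13, 5): e=[103,36,-21] → ·
    (1,3)@(3, 7): e=[-15,36,97] → ·
    (2,3)@(5, 7): e=[3,40,75] → #
    (6,3)@(13, 7): e=[75,56,-13] → ·
    (2,4)@(5, 9): e=[-25,60,83] → ·
    (3,4)@(7, 9): e=[-7,64,61] → ·
  covered (16 px):
    · · · · · · ·
    · · # # # · ·
    · # # # # # ·
    · · # # # # ·
    · · · · # # ·
    · · · · · # #
    · · · · · · ·

Z-buffer (winner per pixel, '.' = empty):
  . . . . . . .
  . . 2 2 2 . .
  . 2 2 2 2 2 .
  . . 2 2 2 2 .
  . . . . 2 2 .
  . . . . . 2 2
  . . . . . . .

Final: -1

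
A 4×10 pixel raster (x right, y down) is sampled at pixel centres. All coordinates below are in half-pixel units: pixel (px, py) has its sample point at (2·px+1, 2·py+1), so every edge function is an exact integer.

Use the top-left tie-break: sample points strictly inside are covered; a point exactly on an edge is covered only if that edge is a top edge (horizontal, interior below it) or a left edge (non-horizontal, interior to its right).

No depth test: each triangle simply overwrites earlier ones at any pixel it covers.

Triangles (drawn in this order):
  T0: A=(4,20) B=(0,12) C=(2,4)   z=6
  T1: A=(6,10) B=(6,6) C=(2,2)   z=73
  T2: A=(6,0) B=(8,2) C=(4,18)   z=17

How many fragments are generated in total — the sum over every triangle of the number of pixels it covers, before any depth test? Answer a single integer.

T0:
  2·area = 48
  edge (4, 20)→(0, 12): d=(-4,-8) top-left  bias=+0
  edge (0, 12)→(2, 4): d=(2,-8) top-left  bias=+0
  edge (2, 4)→(4, 20): d=(2,16) right/bottom  bias=-1
    (0,4)@(1, 9): e=[20,2,26] → #
    (1,4)@(3, 9): e=[36,18,-6] → ·
    (0,5)@(1, 11): e=[12,6,30] → #
    (1,5)@(3, 11): e=[28,22,-2] → ·
    (0,6)@(1, 13): e=[4,10,34] → #
    (1,6)@(3, 13): e=[20,26,2] → #
    (2,6)@(5, 13): e=[36,42,-30] → ·
    (0,7)@(1, 15): e=[-4,14,38] → ·
    (1,7)@(3, 15): e=[12,30,6] → #
    (2,7)@(5, 15): e=[28,46,-26] → ·
    (1,8)@(3, 17): e=[4,34,10] → #
    (2,8)@(5, 17): e=[20,50,-22] → ·
  covered (6 px):
    · · · ·
    · · · ·
    · · · ·
    · · · ·
    # · · ·
    # · · ·
    # # · ·
    · # · ·
    · # · ·
    · · · ·
T1:
  2·area = 16  (B↔C swapped to make it positive)
  edge (6, 10)→(2, 2): d=(-4,-8) top-left  bias=+0
  edge (2, 2)→(6, 6): d=(4,4) right/bottom  bias=-1
  edge (6, 6)→(6, 10): d=(0,4) right/bottom  bias=-1
    (0,0)@(1, 1): e=[-4,0,20] → ·  [on edge]
    (1,1)@(3, 3): e=[4,0,12] → ·  [on edge]
    (2,2)@(5, 5): e=[12,0,4] → ·  [on edge]
    (2,3)@(5, 7): e=[4,8,4] → #
    (3,3)@(7, 7): e=[20,0,-4] → ·  [on edge]
    (2,4)@(5, 9): e=[-4,16,4] → ·
  covered (1 px):
    · · · ·
    · · · ·
    · · · ·
    · · # ·
    · · · ·
    · · · ·
    · · · ·
    · · · ·
    · · · ·
    · · · ·
T2:
  2·area = 40
  edge (6, 0)→(8, 2): d=(2,2) right/bottom  bias=-1
  edge (8, 2)→(4, 18): d=(-4,16) right/bottom  bias=-1
  edge (4, 18)→(6, 0): d=(2,-18) top-left  bias=+0
    (3,0)@(7, 1): e=[0,20,20] → ·  [on edge]
    (3,1)@(7, 3): e=[4,12,24] → #
    (3,2)@(7, 5): e=[8,4,28] → #
    (3,3)@(7, 7): e=[12,-4,32] → ·
    (2,4)@(5, 9): e=[20,20,0] → #  [on edge]
    (3,4)@(7, 9): e=[16,-12,36] → ·
    (2,5)@(5, 11): e=[24,12,4] → #
    (3,5)@(7, 11): e=[20,-20,40] → ·
    (2,6)@(5, 13): e=[28,4,8] → #
    (3,6)@(7, 13): e=[24,-28,44] → ·
    (2,7)@(5, 15): e=[32,-4,12] → ·
  covered (5 px):
    · · · ·
    · · · #
    · · · #
    · · · ·
    · · # ·
    · · # ·
    · · # ·
    · · · ·
    · · · ·
    · · · ·

Answer: 12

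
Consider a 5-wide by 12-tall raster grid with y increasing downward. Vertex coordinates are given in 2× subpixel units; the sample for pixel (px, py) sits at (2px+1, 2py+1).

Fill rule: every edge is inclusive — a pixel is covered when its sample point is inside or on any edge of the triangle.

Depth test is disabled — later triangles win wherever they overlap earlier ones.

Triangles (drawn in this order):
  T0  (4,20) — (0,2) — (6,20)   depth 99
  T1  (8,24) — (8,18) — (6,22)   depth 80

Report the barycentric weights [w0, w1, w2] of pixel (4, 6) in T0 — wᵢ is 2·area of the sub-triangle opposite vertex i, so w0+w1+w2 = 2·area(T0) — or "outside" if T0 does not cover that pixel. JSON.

T0:
  2·area = 36
  edge (4, 20)→(0, 2): d=(-4,-18) inclusive
  edge (0, 2)→(6, 20): d=(6,18) inclusive
  edge (6, 20)→(4, 20): d=(-2,0) inclusive
    (0,2)@(1, 5): e=[6,0,30] → █  [on edge]
    (1,2)@(3, 5): e=[42,-36,30] → ·
    (0,3)@(1, 7): e=[-2,12,26] → ·
    (1,5)@(3, 11): e=[18,0,18] → █  [on edge]
    (2,5)@(5, 11): e=[54,-36,18] → ·
    (1,6)@(3, 13): e=[10,12,14] → █
    (2,6)@(5, 13): e=[46,-24,14] → ·
    (1,7)@(3, 15): e=[2,24,10] → █
    (2,7)@(5, 15): e=[38,-12,10] → ·
    (1,8)@(3, 17): e=[-6,36,6] → ·
    (2,8)@(5, 17): e=[30,0,6] → █  [on edge]
    (3,8)@(7, 17): e=[66,-36,6] → ·
    (3,11)@(7, 23): e=[42,0,-6] → ·  [on edge]
  covered (6 px):
    · · · · ·
    · · · · ·
    █ · · · ·
    · · · · ·
    · · · · ·
    · █ · · ·
    · █ · · ·
    · █ · · ·
    · · █ · ·
    · · █ · ·
    · · · · ·
    · · · · ·
T1:
  2·area = 12  (B↔C swapped to make it positive)
  edge (8, 24)→(6, 22): d=(-2,-2) inclusive
  edge (6, 22)→(8, 18): d=(2,-4) inclusive
  edge (8, 18)→(8, 24): d=(0,6) inclusive
    (0,8)@(1, 17): e=[0,-30,42] → ·  [on edge]
    (1,9)@(3, 19): e=[0,-18,30] → ·  [on edge]
    (2,10)@(5, 21): e=[0,-6,18] → ·  [on edge]
    (3,10)@(7, 21): e=[4,2,6] → █
    (4,10)@(9, 21): e=[8,10,-6] → ·
    (3,11)@(7, 23): e=[0,6,6] → █  [on edge]
    (4,11)@(9, 23): e=[4,14,-6] → ·
  covered (2 px):
    · · · · ·
    · · · · ·
    · · · · ·
    · · · · ·
    · · · · ·
    · · · · ·
    · · · · ·
    · · · · ·
    · · · · ·
    · · · · ·
    · · · █ ·
    · · · █ ·

Answer: "outside"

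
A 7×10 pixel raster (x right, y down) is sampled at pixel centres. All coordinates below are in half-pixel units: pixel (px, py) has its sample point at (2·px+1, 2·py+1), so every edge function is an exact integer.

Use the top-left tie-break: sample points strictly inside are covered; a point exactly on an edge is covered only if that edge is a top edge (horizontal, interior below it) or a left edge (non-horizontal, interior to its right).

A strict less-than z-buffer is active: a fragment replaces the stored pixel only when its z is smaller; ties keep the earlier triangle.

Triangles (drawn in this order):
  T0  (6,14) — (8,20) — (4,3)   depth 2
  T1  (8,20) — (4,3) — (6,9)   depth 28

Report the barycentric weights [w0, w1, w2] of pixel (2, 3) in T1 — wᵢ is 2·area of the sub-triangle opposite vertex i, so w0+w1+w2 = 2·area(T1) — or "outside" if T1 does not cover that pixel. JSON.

T0:
  2·area = 10  (B↔C swapped to make it positive)
  edge (6, 14)→(4, 3): d=(-2,-11) top-left  bias=+0
  edge (4, 3)→(8, 20): d=(4,17) right/bottom  bias=-1
  edge (8, 20)→(6, 14): d=(-2,-6) top-left  bias=+0
    (1,2)@(3, 5): e=[-15,25,0] → ·  [on edge]
    (2,5)@(5, 11): e=[-5,15,0] → ·  [on edge]
    (3,8)@(7, 17): e=[5,5,0] → #  [on edge]
    (4,8)@(9, 17): e=[27,-29,12] → ·
    (3,9)@(7, 19): e=[1,13,-4] → ·
  covered (1 px):
    · · · · · · ·
    · · · · · · ·
    · · · · · · ·
    · · · · · · ·
    · · · · · · ·
    · · · · · · ·
    · · · · · · ·
    · · · · · · ·
    · · · # · · ·
    · · · · · · ·
T1:
  2·area = 10
  edge (8, 20)→(4, 3): d=(-4,-17) top-left  bias=+0
  edge (4, 3)→(6, 9): d=(2,6) right/bottom  bias=-1
  edge (6, 9)→(8, 20): d=(2,11) right/bottom  bias=-1
    (2,3)@(5, 7): e=[1,2,7] → #
    (3,3)@(7, 7): e=[35,-10,-15] → ·
    (2,4)@(5, 9): e=[-7,6,11] → ·
    (3,7)@(7, 15): e=[3,6,1] → #
    (4,7)@(9, 15): e=[37,-6,-21] → ·
    (3,8)@(7, 17): e=[-5,10,5] → ·
  covered (2 px):
    · · · · · · ·
    · · · · · · ·
    · · · · · · ·
    · · # · · · ·
    · · · · · · ·
    · · · · · · ·
    · · · · · · ·
    · · · # · · ·
    · · · · · · ·
    · · · · · · ·

Result: [2,7,1]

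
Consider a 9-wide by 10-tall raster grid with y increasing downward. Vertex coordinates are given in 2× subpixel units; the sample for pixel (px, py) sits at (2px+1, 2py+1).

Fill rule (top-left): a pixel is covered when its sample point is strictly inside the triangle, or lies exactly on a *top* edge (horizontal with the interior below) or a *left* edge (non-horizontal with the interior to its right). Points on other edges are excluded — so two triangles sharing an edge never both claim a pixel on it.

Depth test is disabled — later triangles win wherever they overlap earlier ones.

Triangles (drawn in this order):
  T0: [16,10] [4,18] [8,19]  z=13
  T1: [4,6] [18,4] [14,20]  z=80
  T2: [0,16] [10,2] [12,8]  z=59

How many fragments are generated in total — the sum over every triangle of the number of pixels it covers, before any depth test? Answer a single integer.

T0:
  2·area = 44  (B↔C swapped to make it positive)
  edge (16, 10)→(8, 19): d=(-8,9) right/bottom  bias=-1
  edge (8, 19)→(4, 18): d=(-4,-1) top-left  bias=+0
  edge (4, 18)→(16, 10): d=(12,-8) top-left  bias=+0
    (7,5)@(15, 11): e=[1,39,4] → X
    (8,5)@(17, 11): e=[-17,41,20] → .
    (6,6)@(13, 13): e=[3,29,12] → X
    (7,6)@(15, 13): e=[-15,31,28] → .
    (4,7)@(9, 15): e=[23,17,4] → X
    (5,7)@(11, 15): e=[5,19,20] → X
    (6,7)@(13, 15): e=[-13,21,36] → .
    (3,8)@(7, 17): e=[25,7,12] → X
    (5,8)@(11, 17): e=[-11,11,44] → .
    (3,9)@(7, 19): e=[9,-1,36] → .
    (4,9)@(9, 19): e=[-9,1,52] → .
  covered (6 px):
    . . . . . . . . .
    . . . . . . . . .
    . . . . . . . . .
    . . . . . . . . .
    . . . . . . . . .
    . . . . . . . X .
    . . . . . . X . .
    . . . . X X . . .
    . . . X X . . . .
    . . . . . . . . .
T1:
  2·area = 216
  edge (4, 6)→(18, 4): d=(14,-2) top-left  bias=+0
  edge (18, 4)→(14, 20): d=(-4,16) right/bottom  bias=-1
  edge (14, 20)→(4, 6): d=(-10,-14) top-left  bias=+0
    (5,2)@(11, 5): e=[0,108,108] → X  [on edge]
    (6,2)@(13, 5): e=[4,76,136] → X
    (7,2)@(15, 5): e=[8,44,164] → X
    (8,2)@(17, 5): e=[12,12,192] → X
    (2,3)@(5, 7): e=[16,196,4] → X
    (3,3)@(7, 7): e=[20,164,32] → X
    (4,3)@(9, 7): e=[24,132,60] → X
    (2,4)@(5, 9): e=[44,188,-16] → .
    (3,4)@(7, 9): e=[48,156,12] → X
    (8,4)@(17, 9): e=[68,-4,152] → .
    (3,5)@(7, 11): e=[76,148,-8] → .
    (4,5)@(9, 11): e=[80,116,20] → X
    (4,6)@(9, 13): e=[108,108,0] → X  [on edge]
  covered (28 px):
    . . . . . . . . .
    . . . . . . . . .
    . . . . . X X X X
    . . X X X X X X X
    . . . X X X X X .
    . . . . X X X X .
    . . . . X X X X .
    . . . . . X X X .
    . . . . . . X . .
    . . . . . . . . .
T2:
  2·area = 88
  edge (0, 16)→(10, 2): d=(10,-14) top-left  bias=+0
  edge (10, 2)→(12, 8): d=(2,6) right/bottom  bias=-1
  edge (12, 8)→(0, 16): d=(-12,8) right/bottom  bias=-1
    (4,2)@(9, 5): e=[16,12,60] → X
    (5,2)@(11, 5): e=[44,0,44] → .  [on edge]
    (3,3)@(7, 7): e=[8,28,52] → X
    (5,3)@(11, 7): e=[64,4,20] → X
    (6,3)@(13, 7): e=[92,-8,4] → .
    (2,4)@(5, 9): e=[0,44,44] → X  [on edge]
    (5,4)@(11, 9): e=[84,8,-4] → .
    (2,5)@(5, 11): e=[20,48,20] → X
    (4,5)@(9, 11): e=[76,24,-12] → .
    (6,5)@(13, 11): e=[132,0,-44] → .  [on edge]
    (1,6)@(3, 13): e=[12,64,12] → X
    (2,6)@(5, 13): e=[40,52,-4] → .
    (7,8)@(15, 17): e=[220,0,-132] → .  [on edge]
  covered (11 px):
    . . . . . . . . .
    . . . . . . . . .
    . . . . X . . . .
    . . . X X X . . .
    . . X X X . . . .
    . . X X . . . . .
    . X . . . . . . .
    X . . . . . . . .
    . . . . . . . . .
    . . . . . . . . .

Result: 45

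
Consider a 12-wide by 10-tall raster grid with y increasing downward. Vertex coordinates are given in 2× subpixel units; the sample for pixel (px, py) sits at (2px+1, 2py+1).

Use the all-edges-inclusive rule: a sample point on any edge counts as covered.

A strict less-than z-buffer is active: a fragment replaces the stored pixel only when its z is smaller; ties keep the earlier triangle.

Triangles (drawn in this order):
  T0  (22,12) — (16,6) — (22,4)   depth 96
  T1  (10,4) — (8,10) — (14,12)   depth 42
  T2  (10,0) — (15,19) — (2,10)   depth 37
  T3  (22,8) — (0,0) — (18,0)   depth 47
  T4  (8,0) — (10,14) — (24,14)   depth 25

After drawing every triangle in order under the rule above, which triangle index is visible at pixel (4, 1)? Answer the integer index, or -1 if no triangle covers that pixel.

T0:
  2·area = 48
  edge (22, 12)→(16, 6): d=(-6,-6) inclusive
  edge (16, 6)→(22, 4): d=(6,-2) inclusive
  edge (22, 4)→(22, 12): d=(0,8) inclusive
    (5,0)@(11, 1): e=[0,-40,88] → .  [on edge]
    (6,1)@(13, 3): e=[0,-24,72] → .  [on edge]
    (7,2)@(15, 5): e=[0,-8,56] → .  [on edge]
    (9,2)@(19, 5): e=[24,0,24] → X  [on edge]
    (10,2)@(21, 5): e=[36,4,8] → X
    (11,2)@(23, 5): e=[48,8,-8] → .
    (6,3)@(13, 7): e=[-24,0,72] → .  [on edge]
    (8,3)@(17, 7): e=[0,8,40] → X  [on edge]
    (11,3)@(23, 7): e=[36,20,-8] → .
    (3,4)@(7, 9): e=[-72,0,120] → .  [on edge]
    (8,4)@(17, 9): e=[-12,20,40] → .
    (9,4)@(19, 9): e=[0,24,24] → X  [on edge]
    (0,5)@(1, 11): e=[-120,0,168] → .  [on edge]
    (10,5)@(21, 11): e=[0,40,8] → X  [on edge]
    (11,6)@(23, 13): e=[0,56,-8] → .  [on edge]
  covered (8 px):
    . . . . . . . . . . . .
    . . . . . . . . . . . .
    . . . . . . . . . X X .
    . . . . . . . . X X X .
    . . . . . . . . . X X .
    . . . . . . . . . . X .
    . . . . . . . . . . . .
    . . . . . . . . . . . .
    . . . . . . . . . . . .
    . . . . . . . . . . . .
T1:
  2·area = 40  (B↔C swapped to make it positive)
  edge (10, 4)→(14, 12): d=(4,8) inclusive
  edge (14, 12)→(8, 10): d=(-6,-2) inclusive
  edge (8, 10)→(10, 4): d=(2,-6) inclusive
    (5,0)@(11, 1): e=[-20,60,0] → .  [on edge]
    (4,3)@(9, 7): e=[20,20,0] → X  [on edge]
    (5,3)@(11, 7): e=[4,24,12] → X
    (6,3)@(13, 7): e=[-12,28,24] → .
    (2,4)@(5, 9): e=[60,0,-20] → .  [on edge]
    (4,4)@(9, 9): e=[28,8,4] → X
    (6,4)@(13, 9): e=[-4,16,28] → .
    (4,5)@(9, 11): e=[36,-4,8] → .
    (5,5)@(11, 11): e=[20,0,20] → X  [on edge]
    (6,5)@(13, 11): e=[4,4,32] → X
    (7,5)@(15, 11): e=[-12,8,44] → .
    (3,6)@(7, 13): e=[60,-20,0] → .  [on edge]
    (8,6)@(17, 13): e=[-20,0,60] → .  [on edge]
    (11,7)@(23, 15): e=[-60,0,100] → .  [on edge]
    (2,9)@(5, 19): e=[100,-60,0] → .  [on edge]
  covered (6 px):
    . . . . . . . . . . . .
    . . . . . . . . . . . .
    . . . . . . . . . . . .
    . . . . X X . . . . . .
    . . . . X X . . . . . .
    . . . . . X X . . . . .
    . . . . . . . . . . . .
    . . . . . . . . . . . .
    . . . . . . . . . . . .
    . . . . . . . . . . . .
T2:
  2·area = 202
  edge (10, 0)→(15, 19): d=(5,19) inclusive
  edge (15, 19)→(2, 10): d=(-13,-9) inclusive
  edge (2, 10)→(10, 0): d=(8,-10) inclusive
    (4,1)@(9, 3): e=[34,154,14] → X
    (5,1)@(11, 3): e=[-4,172,34] → .
    (3,2)@(7, 5): e=[82,110,10] → X
    (5,2)@(11, 5): e=[6,146,50] → X
    (6,2)@(13, 5): e=[-32,164,70] → .
    (2,3)@(5, 7): e=[130,66,6] → X
    (6,3)@(13, 7): e=[-22,138,86] → .
    (1,4)@(3, 9): e=[178,22,2] → X
    (6,4)@(13, 9): e=[-12,112,102] → .
    (1,5)@(3, 11): e=[188,-4,18] → .
    (2,5)@(5, 11): e=[150,14,38] → X
    (6,5)@(13, 11): e=[-2,86,118] → .
    (7,9)@(15, 19): e=[0,0,202] → X  [on edge]
  covered (25 px):
    . . . . . . . . . . . .
    . . . . X . . . . . . .
    . . . X X X . . . . . .
    . . X X X X . . . . . .
    . X X X X X . . . . . .
    . . X X X X . . . . . .
    . . . X X X X . . . . .
    . . . . . X X . . . . .
    . . . . . . X . . . . .
    . . . . . . . X . . . .
T3:
  2·area = 144
  edge (22, 8)→(0, 0): d=(-22,-8) inclusive
  edge (0, 0)→(18, 0): d=(18,0) inclusive
  edge (18, 0)→(22, 8): d=(4,8) inclusive
    (1,0)@(3, 1): e=[2,18,124] → X
    (2,0)@(5, 1): e=[18,18,108] → X
    (3,0)@(7, 1): e=[34,18,92] → X
    (4,0)@(9, 1): e=[50,18,76] → X
    (5,0)@(11, 1): e=[66,18,60] → X
    (6,0)@(13, 1): e=[82,18,44] → X
    (7,0)@(15, 1): e=[98,18,28] → X
    (8,0)@(17, 1): e=[114,18,12] → X
    (9,0)@(19, 1): e=[130,18,-4] → .
    (1,1)@(3, 3): e=[-42,54,132] → .
    (2,1)@(5, 3): e=[-26,54,116] → .
    (3,1)@(7, 3): e=[-10,54,100] → .
  covered (18 px):
    . X X X X X X X X . . .
    . . . . X X X X X X . .
    . . . . . . . X X X . .
    . . . . . . . . . . X .
    . . . . . . . . . . . .
    . . . . . . . . . . . .
    . . . . . . . . . . . .
    . . . . . . . . . . . .
    . . . . . . . . . . . .
    . . . . . . . . . . . .
T4:
  2·area = 196  (B↔C swapped to make it positive)
  edge (8, 0)→(24, 14): d=(16,14) inclusive
  edge (24, 14)→(10, 14): d=(-14,0) inclusive
  edge (10, 14)→(8, 0): d=(-2,-14) inclusive
    (4,0)@(9, 1): e=[2,182,12] → X
    (5,0)@(11, 1): e=[-26,182,40] → .
    (4,1)@(9, 3): e=[34,154,8] → X
    (5,1)@(11, 3): e=[6,154,36] → X
    (6,1)@(13, 3): e=[-22,154,64] → .
    (4,2)@(9, 5): e=[66,126,4] → X
    (6,2)@(13, 5): e=[10,126,60] → X
    (7,2)@(15, 5): e=[-18,126,88] → .
    (4,3)@(9, 7): e=[98,98,0] → X  [on edge]
    (7,3)@(15, 7): e=[14,98,84] → X
    (8,3)@(17, 7): e=[-14,98,112] → .
    (4,4)@(9, 9): e=[130,70,-4] → .
  covered (25 px):
    . . . . X . . . . . . .
    . . . . X X . . . . . .
    . . . . X X X . . . . .
    . . . . X X X X . . . .
    . . . . . X X X X . . .
    . . . . . X X X X X . .
    . . . . . X X X X X X .
    . . . . . . . . . . . .
    . . . . . . . . . . . .
    . . . . . . . . . . . .

Z-buffer (winner per pixel, '.' = empty):
  . 3 3 3 4 3 3 3 3 . . .
  . . . . 4 4 3 3 3 3 . .
  . . . 2 4 4 4 3 3 3 0 .
  . . 2 2 4 4 4 4 0 0 3 .
  . 2 2 2 2 4 4 4 4 0 0 .
  . . 2 2 2 4 4 4 4 4 0 .
  . . . 2 2 4 4 4 4 4 4 .
  . . . . . 2 2 . . . . .
  . . . . . . 2 . . . . .
  . . . . . . . 2 . . . .

Result: 4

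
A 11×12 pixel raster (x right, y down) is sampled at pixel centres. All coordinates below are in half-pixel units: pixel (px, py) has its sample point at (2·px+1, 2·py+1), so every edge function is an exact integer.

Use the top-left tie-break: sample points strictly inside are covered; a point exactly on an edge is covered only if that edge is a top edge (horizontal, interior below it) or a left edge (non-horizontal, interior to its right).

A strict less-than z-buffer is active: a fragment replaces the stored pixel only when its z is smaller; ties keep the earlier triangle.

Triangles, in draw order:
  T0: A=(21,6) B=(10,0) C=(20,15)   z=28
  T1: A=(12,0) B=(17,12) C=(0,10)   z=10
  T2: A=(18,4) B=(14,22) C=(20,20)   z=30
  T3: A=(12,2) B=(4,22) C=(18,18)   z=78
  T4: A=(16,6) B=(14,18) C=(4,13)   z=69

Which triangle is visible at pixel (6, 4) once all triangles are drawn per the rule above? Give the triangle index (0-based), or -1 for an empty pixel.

T0:
  2·area = 105  (B↔C swapped to make it positive)
  edge (21, 6)→(20, 15): d=(-1,9) right/bottom  bias=-1
  edge (20, 15)→(10, 0): d=(-10,-15) top-left  bias=+0
  edge (10, 0)→(21, 6): d=(11,6) right/bottom  bias=-1
    (5,0)@(11, 1): e=[95,5,5] → █
    (6,0)@(13, 1): e=[77,35,-7] → ·
    (5,1)@(11, 3): e=[93,-15,27] → ·
    (6,1)@(13, 3): e=[75,15,15] → █
    (7,1)@(15, 3): e=[57,45,3] → █
    (8,1)@(17, 3): e=[39,75,-9] → ·
    (6,2)@(13, 5): e=[73,-5,37] → ·
    (7,2)@(15, 5): e=[55,25,25] → █
    (8,2)@(17, 5): e=[37,55,13] → █
    (9,2)@(19, 5): e=[19,85,1] → █
    (10,2)@(21, 5): e=[1,115,-11] → ·
    (7,3)@(15, 7): e=[53,5,47] → █
  covered (13 px):
    · · · · · █ · · · · ·
    · · · · · · █ █ · · ·
    · · · · · · · █ █ █ ·
    · · · · · · · █ █ █ ·
    · · · · · · · · █ █ ·
    · · · · · · · · · █ ·
    · · · · · · · · · █ ·
    · · · · · · · · · · ·
    · · · · · · · · · · ·
    · · · · · · · · · · ·
    · · · · · · · · · · ·
    · · · · · · · · · · ·
T1:
  2·area = 194
  edge (12, 0)→(17, 12): d=(5,12) right/bottom  bias=-1
  edge (17, 12)→(0, 10): d=(-17,-2) top-left  bias=+0
  edge (0, 10)→(12, 0): d=(12,-10) top-left  bias=+0
    (5,0)@(11, 1): e=[17,175,2] → █
    (6,0)@(13, 1): e=[-7,179,22] → ·
    (4,1)@(9, 3): e=[51,137,6] → █
    (6,1)@(13, 3): e=[3,145,46] → █
    (7,1)@(15, 3): e=[-21,149,66] → ·
    (3,2)@(7, 5): e=[85,99,10] → █
    (7,2)@(15, 5): e=[-11,115,90] → ·
    (2,3)@(5, 7): e=[119,61,14] → █
    (7,3)@(15, 7): e=[-1,81,114] → ·
    (1,4)@(3, 9): e=[153,23,18] → █
    (7,4)@(15, 9): e=[9,47,138] → █
    (8,4)@(17, 9): e=[-15,51,158] → ·
  covered (24 px):
    · · · · · █ · · · · ·
    · · · · █ █ █ · · · ·
    · · · █ █ █ █ · · · ·
    · · █ █ █ █ █ · · · ·
    · █ █ █ █ █ █ █ · · ·
    · · · · █ █ █ █ · · ·
    · · · · · · · · · · ·
    · · · · · · · · · · ·
    · · · · · · · · · · ·
    · · · · · · · · · · ·
    · · · · · · · · · · ·
    · · · · · · · · · · ·
T2:
  2·area = 100  (B↔C swapped to make it positive)
  edge (18, 4)→(20, 20): d=(2,16) right/bottom  bias=-1
  edge (20, 20)→(14, 22): d=(-6,2) right/bottom  bias=-1
  edge (14, 22)→(18, 4): d=(4,-18) top-left  bias=+0
    (8,4)@(17, 9): e=[26,72,2] → █
    (9,4)@(19, 9): e=[-6,68,38] → ·
    (8,5)@(17, 11): e=[30,60,10] → █
    (9,5)@(19, 11): e=[-2,56,46] → ·
    (8,6)@(17, 13): e=[34,48,18] → █
    (9,6)@(19, 13): e=[2,44,54] → █
    (10,6)@(21, 13): e=[-30,40,90] → ·
    (8,7)@(17, 15): e=[38,36,26] → █
    (10,7)@(21, 15): e=[-26,28,98] → ·
    (8,8)@(17, 17): e=[42,24,34] → █
    (10,8)@(21, 17): e=[-22,16,106] → ·
    (7,9)@(15, 19): e=[78,16,6] → █
    (8,10)@(17, 21): e=[50,0,50] → ·  [on edge]
    (5,11)@(11, 23): e=[150,0,-50] → ·  [on edge]
  covered (12 px):
    · · · · · · · · · · ·
    · · · · · · · · · · ·
    · · · · · · · · · · ·
    · · · · · · · · · · ·
    · · · · · · · · █ · ·
    · · · · · · · · █ · ·
    · · · · · · · · █ █ ·
    · · · · · · · · █ █ ·
    · · · · · · · · █ █ ·
    · · · · · · · █ █ █ ·
    · · · · · · · █ · · ·
    · · · · · · · · · · ·
T3:
  2·area = 248  (B↔C swapped to make it positive)
  edge (12, 2)→(18, 18): d=(6,16) right/bottom  bias=-1
  edge (18, 18)→(4, 22): d=(-14,4) right/bottom  bias=-1
  edge (4, 22)→(12, 2): d=(8,-20) top-left  bias=+0
    (5,2)@(11, 5): e=[34,210,4] → █
    (6,2)@(13, 5): e=[2,202,44] → █
    (7,2)@(15, 5): e=[-30,194,84] → ·
    (5,3)@(11, 7): e=[46,182,20] → █
    (7,3)@(15, 7): e=[-18,166,100] → ·
    (5,4)@(11, 9): e=[58,154,36] → █
    (7,4)@(15, 9): e=[-6,138,116] → ·
    (4,5)@(9, 11): e=[102,134,12] → █
    (7,5)@(15, 11): e=[6,110,132] → █
    (8,5)@(17, 11): e=[-26,102,172] → ·
    (4,6)@(9, 13): e=[114,106,28] → █
    (8,6)@(17, 13): e=[-14,74,188] → ·
  covered (31 px):
    · · · · · · · · · · ·
    · · · · · · · · · · ·
    · · · · · █ █ · · · ·
    · · · · · █ █ · · · ·
    · · · · · █ █ · · · ·
    · · · · █ █ █ █ · · ·
    · · · · █ █ █ █ · · ·
    · · · █ █ █ █ █ · · ·
    · · · █ █ █ █ █ █ · ·
    · · · █ █ █ █ · · · ·
    · · █ █ · · · · · · ·
    · · · · · · · · · · ·
T4:
  2·area = 130
  edge (16, 6)→(14, 18): d=(-2,12) right/bottom  bias=-1
  edge (14, 18)→(4, 13): d=(-10,-5) top-left  bias=+0
  edge (4, 13)→(16, 6): d=(12,-7) top-left  bias=+0
    (7,3)@(15, 7): e=[10,115,5] → █
    (8,3)@(17, 7): e=[-14,125,19] → ·
    (5,4)@(11, 9): e=[54,75,1] → █
    (6,4)@(13, 9): e=[30,85,15] → █
    (8,4)@(17, 9): e=[-18,105,43] → ·
    (4,5)@(9, 11): e=[74,45,11] → █
    (8,5)@(17, 11): e=[-22,85,67] → ·
    (2,6)@(5, 13): e=[118,5,7] → █
    (3,6)@(7, 13): e=[94,15,21] → █
    (7,6)@(15, 13): e=[-2,55,77] → ·
    (2,7)@(5, 15): e=[114,-15,31] → ·
    (3,7)@(7, 15): e=[90,-5,45] → ·
  covered (17 px):
    · · · · · · · · · · ·
    · · · · · · · · · · ·
    · · · · · · · · · · ·
    · · · · · · · █ · · ·
    · · · · · █ █ █ · · ·
    · · · · █ █ █ █ · · ·
    · · █ █ █ █ █ · · · ·
    · · · · █ █ █ · · · ·
    · · · · · · █ · · · ·
    · · · · · · · · · · ·
    · · · · · · · · · · ·
    · · · · · · · · · · ·

Z-buffer (winner per pixel, '.' = empty):
  . . . . . 1 . . . . .
  . . . . 1 1 1 0 . . .
  . . . 1 1 1 1 0 0 0 .
  . . 1 1 1 1 1 0 0 0 .
  . 1 1 1 1 1 1 1 0 0 .
  . . . . 1 1 1 1 2 0 .
  . . 4 4 4 4 4 3 2 0 .
  . . . 3 4 4 4 3 2 2 .
  . . . 3 3 3 4 3 2 2 .
  . . . 3 3 3 3 2 2 2 .
  . . 3 3 . . . 2 . . .
  . . . . . . . . . . .

Final: 1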